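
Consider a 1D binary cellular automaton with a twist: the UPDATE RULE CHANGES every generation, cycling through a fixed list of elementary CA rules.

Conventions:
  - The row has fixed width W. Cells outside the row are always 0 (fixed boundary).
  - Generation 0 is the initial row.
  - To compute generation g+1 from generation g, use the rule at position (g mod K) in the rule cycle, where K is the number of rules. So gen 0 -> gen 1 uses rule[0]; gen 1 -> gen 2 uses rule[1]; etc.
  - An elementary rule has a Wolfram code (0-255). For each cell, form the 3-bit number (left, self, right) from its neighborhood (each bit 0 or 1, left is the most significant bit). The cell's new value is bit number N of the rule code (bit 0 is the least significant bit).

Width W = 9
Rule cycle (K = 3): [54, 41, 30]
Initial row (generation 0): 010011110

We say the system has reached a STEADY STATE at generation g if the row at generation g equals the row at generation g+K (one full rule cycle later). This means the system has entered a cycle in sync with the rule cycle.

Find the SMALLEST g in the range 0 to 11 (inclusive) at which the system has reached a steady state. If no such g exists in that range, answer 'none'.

Gen 0: 010011110
Gen 1 (rule 54): 111100001
Gen 2 (rule 41): 100001100
Gen 3 (rule 30): 110011010
Gen 4 (rule 54): 001100111
Gen 5 (rule 41): 101000100
Gen 6 (rule 30): 101101110
Gen 7 (rule 54): 110010001
Gen 8 (rule 41): 100000100
Gen 9 (rule 30): 110001110
Gen 10 (rule 54): 001010001
Gen 11 (rule 41): 100100100
Gen 12 (rule 30): 111111110
Gen 13 (rule 54): 000000001
Gen 14 (rule 41): 111111100

Answer: none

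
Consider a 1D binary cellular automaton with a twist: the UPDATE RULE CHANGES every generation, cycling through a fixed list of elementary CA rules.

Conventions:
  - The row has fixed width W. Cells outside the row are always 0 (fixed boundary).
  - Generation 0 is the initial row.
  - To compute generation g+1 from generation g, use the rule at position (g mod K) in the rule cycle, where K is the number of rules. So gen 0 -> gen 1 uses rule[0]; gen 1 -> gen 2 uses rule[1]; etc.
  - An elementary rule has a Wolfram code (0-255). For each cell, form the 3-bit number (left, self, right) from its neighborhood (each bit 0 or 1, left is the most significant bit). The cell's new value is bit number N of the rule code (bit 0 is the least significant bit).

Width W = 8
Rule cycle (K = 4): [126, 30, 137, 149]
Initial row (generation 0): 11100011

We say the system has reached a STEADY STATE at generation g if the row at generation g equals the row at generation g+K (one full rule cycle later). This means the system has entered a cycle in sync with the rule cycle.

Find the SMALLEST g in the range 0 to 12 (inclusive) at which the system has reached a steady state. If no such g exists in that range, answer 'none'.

Answer: 9

Derivation:
Gen 0: 11100011
Gen 1 (rule 126): 10110111
Gen 2 (rule 30): 10100100
Gen 3 (rule 137): 00000001
Gen 4 (rule 149): 11111101
Gen 5 (rule 126): 10000111
Gen 6 (rule 30): 11001100
Gen 7 (rule 137): 10001001
Gen 8 (rule 149): 11101101
Gen 9 (rule 126): 10111111
Gen 10 (rule 30): 10100000
Gen 11 (rule 137): 00001111
Gen 12 (rule 149): 11100110
Gen 13 (rule 126): 10111111
Gen 14 (rule 30): 10100000
Gen 15 (rule 137): 00001111
Gen 16 (rule 149): 11100110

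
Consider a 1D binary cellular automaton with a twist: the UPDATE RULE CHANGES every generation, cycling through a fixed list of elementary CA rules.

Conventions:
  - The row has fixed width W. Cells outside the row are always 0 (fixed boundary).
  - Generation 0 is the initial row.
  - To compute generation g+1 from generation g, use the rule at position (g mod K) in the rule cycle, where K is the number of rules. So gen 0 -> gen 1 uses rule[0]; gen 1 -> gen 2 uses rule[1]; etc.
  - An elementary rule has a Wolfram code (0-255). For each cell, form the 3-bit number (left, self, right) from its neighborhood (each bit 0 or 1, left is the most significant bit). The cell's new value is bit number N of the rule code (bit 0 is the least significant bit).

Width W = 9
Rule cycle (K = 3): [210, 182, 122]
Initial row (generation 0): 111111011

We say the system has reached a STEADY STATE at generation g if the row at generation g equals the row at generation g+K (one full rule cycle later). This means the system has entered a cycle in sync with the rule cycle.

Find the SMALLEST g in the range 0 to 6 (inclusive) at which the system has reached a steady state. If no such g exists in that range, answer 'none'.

Answer: 5

Derivation:
Gen 0: 111111011
Gen 1 (rule 210): 011111001
Gen 2 (rule 182): 101110111
Gen 3 (rule 122): 011011101
Gen 4 (rule 210): 101001100
Gen 5 (rule 182): 111110010
Gen 6 (rule 122): 100011101
Gen 7 (rule 210): 010101100
Gen 8 (rule 182): 111110010
Gen 9 (rule 122): 100011101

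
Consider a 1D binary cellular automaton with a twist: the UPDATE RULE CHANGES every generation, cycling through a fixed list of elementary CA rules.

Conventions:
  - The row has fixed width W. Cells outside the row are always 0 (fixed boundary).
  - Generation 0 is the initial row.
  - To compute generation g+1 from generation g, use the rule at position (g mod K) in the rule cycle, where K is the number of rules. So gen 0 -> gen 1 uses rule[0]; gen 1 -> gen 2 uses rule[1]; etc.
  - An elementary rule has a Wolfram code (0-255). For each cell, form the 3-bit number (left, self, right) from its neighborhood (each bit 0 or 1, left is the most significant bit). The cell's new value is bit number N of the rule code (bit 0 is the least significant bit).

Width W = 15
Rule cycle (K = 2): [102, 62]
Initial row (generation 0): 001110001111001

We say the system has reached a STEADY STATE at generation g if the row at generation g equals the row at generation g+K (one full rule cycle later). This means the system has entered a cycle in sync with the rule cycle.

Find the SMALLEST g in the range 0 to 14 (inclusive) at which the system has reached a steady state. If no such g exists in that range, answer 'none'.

Gen 0: 001110001111001
Gen 1 (rule 102): 010010010001011
Gen 2 (rule 62): 111111111011110
Gen 3 (rule 102): 000000001100010
Gen 4 (rule 62): 000000011010111
Gen 5 (rule 102): 000000101111001
Gen 6 (rule 62): 000001111000111
Gen 7 (rule 102): 000010001001001
Gen 8 (rule 62): 000111011111111
Gen 9 (rule 102): 001001100000001
Gen 10 (rule 62): 011111010000011
Gen 11 (rule 102): 100001110000101
Gen 12 (rule 62): 110011001001111
Gen 13 (rule 102): 010101011010001
Gen 14 (rule 62): 111111110111011
Gen 15 (rule 102): 000000011001101
Gen 16 (rule 62): 000000110111011

Answer: none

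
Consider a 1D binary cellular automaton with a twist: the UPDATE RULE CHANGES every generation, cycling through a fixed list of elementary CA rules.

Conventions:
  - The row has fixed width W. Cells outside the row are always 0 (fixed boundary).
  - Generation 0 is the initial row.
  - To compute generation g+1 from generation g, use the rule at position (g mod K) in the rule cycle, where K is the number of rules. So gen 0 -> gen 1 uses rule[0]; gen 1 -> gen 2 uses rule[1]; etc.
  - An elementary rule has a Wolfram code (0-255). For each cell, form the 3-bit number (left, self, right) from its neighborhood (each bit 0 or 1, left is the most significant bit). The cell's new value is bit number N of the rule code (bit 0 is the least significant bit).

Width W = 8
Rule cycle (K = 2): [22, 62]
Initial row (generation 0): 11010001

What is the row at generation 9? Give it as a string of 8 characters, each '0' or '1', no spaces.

Gen 0: 11010001
Gen 1 (rule 22): 00011011
Gen 2 (rule 62): 00110110
Gen 3 (rule 22): 01000001
Gen 4 (rule 62): 11100011
Gen 5 (rule 22): 00010100
Gen 6 (rule 62): 00111110
Gen 7 (rule 22): 01000001
Gen 8 (rule 62): 11100011
Gen 9 (rule 22): 00010100

Answer: 00010100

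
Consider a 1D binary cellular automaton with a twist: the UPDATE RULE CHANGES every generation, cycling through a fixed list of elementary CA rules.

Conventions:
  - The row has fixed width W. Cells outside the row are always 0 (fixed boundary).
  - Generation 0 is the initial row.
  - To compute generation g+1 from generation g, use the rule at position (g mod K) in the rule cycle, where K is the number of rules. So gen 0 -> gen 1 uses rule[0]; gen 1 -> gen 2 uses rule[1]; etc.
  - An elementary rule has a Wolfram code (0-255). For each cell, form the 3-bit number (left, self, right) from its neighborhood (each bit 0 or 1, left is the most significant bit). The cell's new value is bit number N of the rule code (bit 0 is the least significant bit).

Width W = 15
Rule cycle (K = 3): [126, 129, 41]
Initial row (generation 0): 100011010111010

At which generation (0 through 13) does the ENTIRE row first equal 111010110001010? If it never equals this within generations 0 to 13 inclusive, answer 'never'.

Gen 0: 100011010111010
Gen 1 (rule 126): 110111111101111
Gen 2 (rule 129): 000011111000110
Gen 3 (rule 41): 111010000010100
Gen 4 (rule 126): 101111000111110
Gen 5 (rule 129): 000110010011100
Gen 6 (rule 41): 110100000010001
Gen 7 (rule 126): 111110000111011
Gen 8 (rule 129): 011100110010000
Gen 9 (rule 41): 010000100000111
Gen 10 (rule 126): 111001110001101
Gen 11 (rule 129): 010000100100000
Gen 12 (rule 41): 000110000001111
Gen 13 (rule 126): 001111000011001

Answer: never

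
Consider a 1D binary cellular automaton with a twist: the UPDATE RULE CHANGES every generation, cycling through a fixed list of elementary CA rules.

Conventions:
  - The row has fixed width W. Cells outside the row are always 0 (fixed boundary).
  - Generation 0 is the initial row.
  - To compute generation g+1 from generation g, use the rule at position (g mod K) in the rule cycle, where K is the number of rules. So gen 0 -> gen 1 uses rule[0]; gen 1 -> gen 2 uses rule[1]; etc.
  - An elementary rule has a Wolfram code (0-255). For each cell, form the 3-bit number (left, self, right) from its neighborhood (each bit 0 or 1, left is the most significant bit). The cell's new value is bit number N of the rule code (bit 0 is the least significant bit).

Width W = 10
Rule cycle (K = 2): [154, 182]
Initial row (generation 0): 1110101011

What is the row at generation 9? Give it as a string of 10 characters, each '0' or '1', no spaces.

Answer: 1000011010

Derivation:
Gen 0: 1110101011
Gen 1 (rule 154): 1100000010
Gen 2 (rule 182): 0010000111
Gen 3 (rule 154): 0101001110
Gen 4 (rule 182): 1111110101
Gen 5 (rule 154): 1111100000
Gen 6 (rule 182): 0111010000
Gen 7 (rule 154): 1110001000
Gen 8 (rule 182): 0101011100
Gen 9 (rule 154): 1000011010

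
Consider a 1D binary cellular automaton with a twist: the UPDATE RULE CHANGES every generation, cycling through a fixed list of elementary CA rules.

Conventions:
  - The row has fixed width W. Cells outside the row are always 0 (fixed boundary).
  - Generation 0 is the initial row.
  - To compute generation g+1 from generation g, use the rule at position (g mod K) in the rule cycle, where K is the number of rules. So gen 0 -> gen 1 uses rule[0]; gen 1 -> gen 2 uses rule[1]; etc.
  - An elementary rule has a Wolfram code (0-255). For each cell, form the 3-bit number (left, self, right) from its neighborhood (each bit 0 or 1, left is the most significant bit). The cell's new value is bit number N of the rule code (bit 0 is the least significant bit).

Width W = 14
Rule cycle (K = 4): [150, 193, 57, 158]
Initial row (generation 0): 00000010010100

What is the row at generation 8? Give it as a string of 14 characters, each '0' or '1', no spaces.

Gen 0: 00000010010100
Gen 1 (rule 150): 00000111110110
Gen 2 (rule 193): 11110011110010
Gen 3 (rule 57): 10001010001001
Gen 4 (rule 158): 11011011011111
Gen 5 (rule 150): 00000000001110
Gen 6 (rule 193): 11111111100110
Gen 7 (rule 57): 10000000010101
Gen 8 (rule 158): 11000000110101

Answer: 11000000110101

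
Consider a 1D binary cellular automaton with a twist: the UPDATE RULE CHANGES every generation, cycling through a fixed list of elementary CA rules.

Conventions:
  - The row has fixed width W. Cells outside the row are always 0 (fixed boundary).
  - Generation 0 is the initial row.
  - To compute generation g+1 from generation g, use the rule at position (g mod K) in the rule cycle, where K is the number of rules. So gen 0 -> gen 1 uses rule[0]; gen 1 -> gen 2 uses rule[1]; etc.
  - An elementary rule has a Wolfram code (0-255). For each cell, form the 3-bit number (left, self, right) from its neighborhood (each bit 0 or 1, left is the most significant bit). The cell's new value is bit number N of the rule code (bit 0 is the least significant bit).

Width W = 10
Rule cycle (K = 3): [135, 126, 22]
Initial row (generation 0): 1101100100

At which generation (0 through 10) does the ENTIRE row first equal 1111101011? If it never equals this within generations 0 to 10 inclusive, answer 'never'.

Gen 0: 1101100100
Gen 1 (rule 135): 0000001101
Gen 2 (rule 126): 0000011111
Gen 3 (rule 22): 0000100000
Gen 4 (rule 135): 1111101111
Gen 5 (rule 126): 1000111001
Gen 6 (rule 22): 1101000111
Gen 7 (rule 135): 0001011010
Gen 8 (rule 126): 0011111111
Gen 9 (rule 22): 0100000000
Gen 10 (rule 135): 1101111111

Answer: never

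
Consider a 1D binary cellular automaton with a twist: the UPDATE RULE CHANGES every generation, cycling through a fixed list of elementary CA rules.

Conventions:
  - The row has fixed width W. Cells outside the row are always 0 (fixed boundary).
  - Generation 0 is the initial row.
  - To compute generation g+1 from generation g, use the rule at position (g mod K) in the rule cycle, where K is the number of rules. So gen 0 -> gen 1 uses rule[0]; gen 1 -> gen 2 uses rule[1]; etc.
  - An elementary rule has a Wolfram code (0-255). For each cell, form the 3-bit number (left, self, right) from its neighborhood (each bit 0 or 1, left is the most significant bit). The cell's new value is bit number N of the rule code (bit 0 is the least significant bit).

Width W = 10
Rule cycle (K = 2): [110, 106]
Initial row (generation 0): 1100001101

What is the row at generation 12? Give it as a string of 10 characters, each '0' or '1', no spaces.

Answer: 0000001110

Derivation:
Gen 0: 1100001101
Gen 1 (rule 110): 1100011111
Gen 2 (rule 106): 1100110001
Gen 3 (rule 110): 1101110011
Gen 4 (rule 106): 1111010111
Gen 5 (rule 110): 1001111101
Gen 6 (rule 106): 0011000110
Gen 7 (rule 110): 0111001110
Gen 8 (rule 106): 1101011010
Gen 9 (rule 110): 1111111110
Gen 10 (rule 106): 1000000010
Gen 11 (rule 110): 1000000110
Gen 12 (rule 106): 0000001110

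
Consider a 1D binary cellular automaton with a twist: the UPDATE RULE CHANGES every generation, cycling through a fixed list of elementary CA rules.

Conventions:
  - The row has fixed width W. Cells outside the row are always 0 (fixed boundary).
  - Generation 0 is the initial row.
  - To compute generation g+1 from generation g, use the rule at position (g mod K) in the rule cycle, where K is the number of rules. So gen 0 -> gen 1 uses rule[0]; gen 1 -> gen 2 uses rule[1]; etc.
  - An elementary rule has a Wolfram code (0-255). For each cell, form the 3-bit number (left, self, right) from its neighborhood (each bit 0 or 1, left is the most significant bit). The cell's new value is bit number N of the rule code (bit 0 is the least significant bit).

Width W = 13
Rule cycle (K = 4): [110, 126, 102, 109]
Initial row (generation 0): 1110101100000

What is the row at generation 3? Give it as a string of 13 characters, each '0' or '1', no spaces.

Gen 0: 1110101100000
Gen 1 (rule 110): 1011111100000
Gen 2 (rule 126): 1110000110000
Gen 3 (rule 102): 0010001010000

Answer: 0010001010000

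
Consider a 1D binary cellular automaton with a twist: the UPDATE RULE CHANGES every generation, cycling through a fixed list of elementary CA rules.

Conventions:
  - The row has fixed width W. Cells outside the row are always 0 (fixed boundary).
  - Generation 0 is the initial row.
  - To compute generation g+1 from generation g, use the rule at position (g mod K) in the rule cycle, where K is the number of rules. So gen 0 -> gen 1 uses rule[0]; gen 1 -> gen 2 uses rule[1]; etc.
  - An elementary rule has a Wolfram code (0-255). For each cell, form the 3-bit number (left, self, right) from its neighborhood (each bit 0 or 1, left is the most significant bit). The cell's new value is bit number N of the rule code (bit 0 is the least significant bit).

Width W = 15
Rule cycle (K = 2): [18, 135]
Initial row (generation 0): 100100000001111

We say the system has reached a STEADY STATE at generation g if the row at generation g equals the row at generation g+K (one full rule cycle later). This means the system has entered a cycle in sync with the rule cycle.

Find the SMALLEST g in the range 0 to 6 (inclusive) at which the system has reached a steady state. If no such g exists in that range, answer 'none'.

Answer: 5

Derivation:
Gen 0: 100100000001111
Gen 1 (rule 18): 011010000010000
Gen 2 (rule 135): 100010111110111
Gen 3 (rule 18): 010100000000000
Gen 4 (rule 135): 110101111111111
Gen 5 (rule 18): 000000000000000
Gen 6 (rule 135): 111111111111111
Gen 7 (rule 18): 000000000000000
Gen 8 (rule 135): 111111111111111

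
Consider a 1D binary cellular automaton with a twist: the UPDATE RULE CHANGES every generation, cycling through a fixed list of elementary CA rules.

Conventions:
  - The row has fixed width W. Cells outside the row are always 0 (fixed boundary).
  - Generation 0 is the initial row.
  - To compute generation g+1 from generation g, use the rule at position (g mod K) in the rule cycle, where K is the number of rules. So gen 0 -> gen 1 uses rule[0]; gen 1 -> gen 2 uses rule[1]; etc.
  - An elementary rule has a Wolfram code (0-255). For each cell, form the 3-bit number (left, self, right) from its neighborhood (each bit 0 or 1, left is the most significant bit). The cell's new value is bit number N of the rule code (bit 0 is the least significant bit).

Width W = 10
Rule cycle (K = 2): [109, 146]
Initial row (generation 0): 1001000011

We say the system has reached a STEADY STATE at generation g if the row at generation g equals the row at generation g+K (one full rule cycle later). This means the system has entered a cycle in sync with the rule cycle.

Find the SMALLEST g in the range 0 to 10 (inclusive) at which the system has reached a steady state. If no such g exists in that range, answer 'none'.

Gen 0: 1001000011
Gen 1 (rule 109): 1001011011
Gen 2 (rule 146): 0110000000
Gen 3 (rule 109): 0110111111
Gen 4 (rule 146): 1000011110
Gen 5 (rule 109): 1011010010
Gen 6 (rule 146): 0000001101
Gen 7 (rule 109): 1111101111
Gen 8 (rule 146): 0111000110
Gen 9 (rule 109): 0101010110
Gen 10 (rule 146): 1000000001
Gen 11 (rule 109): 1011111101
Gen 12 (rule 146): 0001111000

Answer: none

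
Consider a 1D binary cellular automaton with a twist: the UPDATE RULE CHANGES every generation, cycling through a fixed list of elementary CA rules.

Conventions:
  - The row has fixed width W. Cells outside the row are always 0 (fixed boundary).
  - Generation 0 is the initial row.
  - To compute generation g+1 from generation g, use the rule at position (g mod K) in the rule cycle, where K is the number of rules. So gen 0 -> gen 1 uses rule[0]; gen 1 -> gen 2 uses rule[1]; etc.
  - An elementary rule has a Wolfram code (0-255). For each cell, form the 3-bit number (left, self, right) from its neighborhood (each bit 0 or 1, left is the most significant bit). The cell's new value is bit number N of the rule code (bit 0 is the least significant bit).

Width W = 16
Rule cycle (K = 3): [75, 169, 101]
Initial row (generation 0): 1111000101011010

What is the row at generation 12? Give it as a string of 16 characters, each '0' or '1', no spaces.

Answer: 0110111111110101

Derivation:
Gen 0: 1111000101011010
Gen 1 (rule 75): 1001011000011000
Gen 2 (rule 169): 0000110011010011
Gen 3 (rule 101): 1110010001110001
Gen 4 (rule 75): 1010100111010110
Gen 5 (rule 169): 0101000110101100
Gen 6 (rule 101): 0111010011110101
Gen 7 (rule 75): 1101000110010000
Gen 8 (rule 169): 1010010100000111
Gen 9 (rule 101): 1110011101110001
Gen 10 (rule 75): 1010110101010110
Gen 11 (rule 169): 0101101010101100
Gen 12 (rule 101): 0110111111110101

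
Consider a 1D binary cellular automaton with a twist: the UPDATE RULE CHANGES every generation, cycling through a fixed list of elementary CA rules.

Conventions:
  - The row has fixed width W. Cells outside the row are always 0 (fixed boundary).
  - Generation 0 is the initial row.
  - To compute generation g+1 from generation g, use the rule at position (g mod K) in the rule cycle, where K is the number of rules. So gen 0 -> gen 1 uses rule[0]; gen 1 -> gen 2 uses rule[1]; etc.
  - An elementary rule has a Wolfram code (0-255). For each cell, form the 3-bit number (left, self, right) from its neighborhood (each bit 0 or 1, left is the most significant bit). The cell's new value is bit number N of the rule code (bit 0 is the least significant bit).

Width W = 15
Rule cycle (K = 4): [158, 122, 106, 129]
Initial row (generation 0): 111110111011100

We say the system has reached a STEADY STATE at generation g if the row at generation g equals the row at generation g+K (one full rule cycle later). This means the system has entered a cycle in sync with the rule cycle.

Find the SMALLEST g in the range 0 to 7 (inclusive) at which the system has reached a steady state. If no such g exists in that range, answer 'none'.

Answer: none

Derivation:
Gen 0: 111110111011100
Gen 1 (rule 158): 111100110011010
Gen 2 (rule 122): 100111111111101
Gen 3 (rule 106): 001100000000110
Gen 4 (rule 129): 100001111110000
Gen 5 (rule 158): 110011111101000
Gen 6 (rule 122): 111110000110100
Gen 7 (rule 106): 100010001111000
Gen 8 (rule 129): 001000100110011
Gen 9 (rule 158): 011101111101110
Gen 10 (rule 122): 110111000111011
Gen 11 (rule 106): 111101001101111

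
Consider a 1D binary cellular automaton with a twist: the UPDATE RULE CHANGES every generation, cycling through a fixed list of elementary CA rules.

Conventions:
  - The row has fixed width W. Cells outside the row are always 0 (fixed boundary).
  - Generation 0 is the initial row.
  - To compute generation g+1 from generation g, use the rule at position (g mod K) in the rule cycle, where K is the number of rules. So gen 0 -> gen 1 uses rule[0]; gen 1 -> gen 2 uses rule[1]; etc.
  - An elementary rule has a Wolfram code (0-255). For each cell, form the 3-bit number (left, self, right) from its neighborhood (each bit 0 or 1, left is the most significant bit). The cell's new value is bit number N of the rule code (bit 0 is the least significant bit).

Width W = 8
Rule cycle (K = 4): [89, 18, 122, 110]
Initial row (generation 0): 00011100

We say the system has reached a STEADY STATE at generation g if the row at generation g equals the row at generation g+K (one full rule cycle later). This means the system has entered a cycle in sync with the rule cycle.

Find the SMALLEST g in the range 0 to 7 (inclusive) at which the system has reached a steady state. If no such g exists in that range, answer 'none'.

Answer: 2

Derivation:
Gen 0: 00011100
Gen 1 (rule 89): 11010111
Gen 2 (rule 18): 00000000
Gen 3 (rule 122): 00000000
Gen 4 (rule 110): 00000000
Gen 5 (rule 89): 11111111
Gen 6 (rule 18): 00000000
Gen 7 (rule 122): 00000000
Gen 8 (rule 110): 00000000
Gen 9 (rule 89): 11111111
Gen 10 (rule 18): 00000000
Gen 11 (rule 122): 00000000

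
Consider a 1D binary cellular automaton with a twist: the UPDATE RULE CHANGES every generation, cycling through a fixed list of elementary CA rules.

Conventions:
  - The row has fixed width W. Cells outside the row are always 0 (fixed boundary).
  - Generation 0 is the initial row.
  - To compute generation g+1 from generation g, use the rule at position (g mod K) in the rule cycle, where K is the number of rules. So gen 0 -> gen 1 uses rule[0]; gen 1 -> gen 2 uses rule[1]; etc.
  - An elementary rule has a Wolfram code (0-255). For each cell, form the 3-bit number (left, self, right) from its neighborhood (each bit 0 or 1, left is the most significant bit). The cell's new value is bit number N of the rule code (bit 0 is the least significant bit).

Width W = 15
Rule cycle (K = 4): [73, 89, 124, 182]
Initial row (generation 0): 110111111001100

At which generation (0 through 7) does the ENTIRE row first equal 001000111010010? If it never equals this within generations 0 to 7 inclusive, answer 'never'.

Gen 0: 110111111001100
Gen 1 (rule 73): 110100001001101
Gen 2 (rule 89): 110011100101100
Gen 3 (rule 124): 111010110111110
Gen 4 (rule 182): 010111001011101
Gen 5 (rule 73): 000101000010100
Gen 6 (rule 89): 110000111000011
Gen 7 (rule 124): 111000101100011

Answer: never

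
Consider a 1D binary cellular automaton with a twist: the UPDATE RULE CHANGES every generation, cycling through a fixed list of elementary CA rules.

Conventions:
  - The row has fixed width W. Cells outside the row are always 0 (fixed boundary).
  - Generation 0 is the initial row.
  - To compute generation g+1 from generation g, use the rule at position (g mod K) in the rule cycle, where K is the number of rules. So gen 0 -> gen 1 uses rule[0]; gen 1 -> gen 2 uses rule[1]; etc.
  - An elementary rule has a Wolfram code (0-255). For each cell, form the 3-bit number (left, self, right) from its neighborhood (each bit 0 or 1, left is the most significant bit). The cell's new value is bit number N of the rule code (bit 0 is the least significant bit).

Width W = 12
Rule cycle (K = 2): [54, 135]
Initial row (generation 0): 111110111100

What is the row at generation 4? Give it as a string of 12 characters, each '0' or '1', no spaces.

Answer: 111111101111

Derivation:
Gen 0: 111110111100
Gen 1 (rule 54): 000001000010
Gen 2 (rule 135): 111111011110
Gen 3 (rule 54): 000000100001
Gen 4 (rule 135): 111111101111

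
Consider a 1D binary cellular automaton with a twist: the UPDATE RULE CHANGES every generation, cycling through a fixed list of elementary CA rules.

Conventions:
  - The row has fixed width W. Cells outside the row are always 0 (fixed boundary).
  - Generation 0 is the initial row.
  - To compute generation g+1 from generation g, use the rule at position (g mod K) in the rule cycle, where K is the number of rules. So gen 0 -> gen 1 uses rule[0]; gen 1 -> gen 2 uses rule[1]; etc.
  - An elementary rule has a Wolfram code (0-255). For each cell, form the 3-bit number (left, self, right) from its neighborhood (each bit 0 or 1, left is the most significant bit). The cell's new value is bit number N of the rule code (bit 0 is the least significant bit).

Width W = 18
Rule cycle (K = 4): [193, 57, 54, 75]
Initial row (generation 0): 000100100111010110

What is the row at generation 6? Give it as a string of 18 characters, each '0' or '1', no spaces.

Answer: 001010000011101011

Derivation:
Gen 0: 000100100111010110
Gen 1 (rule 193): 110000000011000010
Gen 2 (rule 57): 101111111010111001
Gen 3 (rule 54): 110000000111000111
Gen 4 (rule 75): 110111111101011101
Gen 5 (rule 193): 010011111100001100
Gen 6 (rule 57): 001010000011101011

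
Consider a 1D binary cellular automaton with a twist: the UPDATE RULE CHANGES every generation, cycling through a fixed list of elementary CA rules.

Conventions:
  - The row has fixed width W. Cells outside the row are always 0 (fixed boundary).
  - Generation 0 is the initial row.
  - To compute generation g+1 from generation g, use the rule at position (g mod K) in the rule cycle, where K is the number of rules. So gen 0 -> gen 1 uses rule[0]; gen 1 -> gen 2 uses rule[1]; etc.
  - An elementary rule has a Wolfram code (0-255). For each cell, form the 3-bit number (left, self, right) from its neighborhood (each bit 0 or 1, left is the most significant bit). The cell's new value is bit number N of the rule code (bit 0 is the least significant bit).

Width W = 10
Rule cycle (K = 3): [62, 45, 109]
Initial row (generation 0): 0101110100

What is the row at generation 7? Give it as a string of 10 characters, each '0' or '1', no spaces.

Answer: 1110111100

Derivation:
Gen 0: 0101110100
Gen 1 (rule 62): 1111001110
Gen 2 (rule 45): 1000001000
Gen 3 (rule 109): 1011101011
Gen 4 (rule 62): 1110011110
Gen 5 (rule 45): 1000010000
Gen 6 (rule 109): 1011010111
Gen 7 (rule 62): 1110111100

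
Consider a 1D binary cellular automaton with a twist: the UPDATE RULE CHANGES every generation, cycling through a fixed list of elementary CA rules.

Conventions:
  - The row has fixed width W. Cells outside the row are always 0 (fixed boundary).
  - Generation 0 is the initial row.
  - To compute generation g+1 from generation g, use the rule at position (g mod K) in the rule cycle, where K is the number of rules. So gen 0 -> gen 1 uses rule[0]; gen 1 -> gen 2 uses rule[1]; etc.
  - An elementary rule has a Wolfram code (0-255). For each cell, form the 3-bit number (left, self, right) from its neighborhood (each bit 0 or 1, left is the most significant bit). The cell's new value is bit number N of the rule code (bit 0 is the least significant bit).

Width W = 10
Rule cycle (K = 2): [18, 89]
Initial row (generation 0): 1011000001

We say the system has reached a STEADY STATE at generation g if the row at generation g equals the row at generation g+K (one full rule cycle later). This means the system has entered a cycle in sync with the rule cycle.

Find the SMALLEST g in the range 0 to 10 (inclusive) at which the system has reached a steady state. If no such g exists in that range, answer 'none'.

Gen 0: 1011000001
Gen 1 (rule 18): 0000100010
Gen 2 (rule 89): 1110011001
Gen 3 (rule 18): 0001100110
Gen 4 (rule 89): 1101110111
Gen 5 (rule 18): 0000000000
Gen 6 (rule 89): 1111111111
Gen 7 (rule 18): 0000000000
Gen 8 (rule 89): 1111111111
Gen 9 (rule 18): 0000000000
Gen 10 (rule 89): 1111111111
Gen 11 (rule 18): 0000000000
Gen 12 (rule 89): 1111111111

Answer: 5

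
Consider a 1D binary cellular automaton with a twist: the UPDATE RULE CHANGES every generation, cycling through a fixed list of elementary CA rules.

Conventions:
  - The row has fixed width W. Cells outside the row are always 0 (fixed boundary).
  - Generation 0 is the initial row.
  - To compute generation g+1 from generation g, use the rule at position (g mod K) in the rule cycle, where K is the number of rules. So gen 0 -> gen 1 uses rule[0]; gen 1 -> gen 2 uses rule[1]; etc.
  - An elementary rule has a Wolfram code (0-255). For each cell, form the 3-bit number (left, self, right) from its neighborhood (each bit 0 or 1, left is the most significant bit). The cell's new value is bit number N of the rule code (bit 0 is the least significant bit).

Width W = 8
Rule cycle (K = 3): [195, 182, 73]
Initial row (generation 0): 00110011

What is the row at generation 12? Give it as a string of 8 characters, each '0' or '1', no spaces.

Answer: 11111111

Derivation:
Gen 0: 00110011
Gen 1 (rule 195): 11010101
Gen 2 (rule 182): 00111111
Gen 3 (rule 73): 10100001
Gen 4 (rule 195): 00001110
Gen 5 (rule 182): 00010101
Gen 6 (rule 73): 11000000
Gen 7 (rule 195): 01011111
Gen 8 (rule 182): 11101110
Gen 9 (rule 73): 10101010
Gen 10 (rule 195): 00000000
Gen 11 (rule 182): 00000000
Gen 12 (rule 73): 11111111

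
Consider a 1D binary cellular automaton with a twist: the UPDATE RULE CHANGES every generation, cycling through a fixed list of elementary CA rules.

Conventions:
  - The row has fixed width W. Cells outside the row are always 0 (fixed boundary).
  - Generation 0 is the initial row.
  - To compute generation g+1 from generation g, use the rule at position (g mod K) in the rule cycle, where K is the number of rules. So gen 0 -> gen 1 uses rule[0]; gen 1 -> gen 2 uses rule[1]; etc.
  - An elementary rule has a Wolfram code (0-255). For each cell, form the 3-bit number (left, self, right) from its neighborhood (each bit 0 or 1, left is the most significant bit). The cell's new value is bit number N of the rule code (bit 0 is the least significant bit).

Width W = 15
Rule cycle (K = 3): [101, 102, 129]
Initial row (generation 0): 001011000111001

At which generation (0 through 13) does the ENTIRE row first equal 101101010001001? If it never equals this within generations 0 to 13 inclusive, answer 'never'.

Gen 0: 001011000111001
Gen 1 (rule 101): 101101010001001
Gen 2 (rule 102): 110111110011011
Gen 3 (rule 129): 000011100000000
Gen 4 (rule 101): 111000101111111
Gen 5 (rule 102): 001001110000001
Gen 6 (rule 129): 100000100111100
Gen 7 (rule 101): 101110100000101
Gen 8 (rule 102): 110011100001111
Gen 9 (rule 129): 000001001100110
Gen 10 (rule 101): 111101000100010
Gen 11 (rule 102): 000111001100110
Gen 12 (rule 129): 110010000000000
Gen 13 (rule 101): 010010111111111

Answer: 1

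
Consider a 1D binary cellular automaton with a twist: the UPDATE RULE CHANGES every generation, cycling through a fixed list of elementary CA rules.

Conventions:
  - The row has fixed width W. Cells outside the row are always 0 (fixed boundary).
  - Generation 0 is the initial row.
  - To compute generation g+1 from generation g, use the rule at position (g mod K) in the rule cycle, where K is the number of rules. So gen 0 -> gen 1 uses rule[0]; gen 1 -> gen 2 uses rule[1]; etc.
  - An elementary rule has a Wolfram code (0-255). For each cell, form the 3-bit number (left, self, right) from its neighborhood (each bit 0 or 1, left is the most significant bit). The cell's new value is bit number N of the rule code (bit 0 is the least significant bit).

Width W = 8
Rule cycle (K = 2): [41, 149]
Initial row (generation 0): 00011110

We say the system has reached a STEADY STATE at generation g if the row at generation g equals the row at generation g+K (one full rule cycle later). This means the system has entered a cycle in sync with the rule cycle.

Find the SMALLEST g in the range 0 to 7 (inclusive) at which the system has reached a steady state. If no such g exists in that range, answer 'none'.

Gen 0: 00011110
Gen 1 (rule 41): 11010000
Gen 2 (rule 149): 00011111
Gen 3 (rule 41): 11010000
Gen 4 (rule 149): 00011111
Gen 5 (rule 41): 11010000
Gen 6 (rule 149): 00011111
Gen 7 (rule 41): 11010000
Gen 8 (rule 149): 00011111
Gen 9 (rule 41): 11010000

Answer: 1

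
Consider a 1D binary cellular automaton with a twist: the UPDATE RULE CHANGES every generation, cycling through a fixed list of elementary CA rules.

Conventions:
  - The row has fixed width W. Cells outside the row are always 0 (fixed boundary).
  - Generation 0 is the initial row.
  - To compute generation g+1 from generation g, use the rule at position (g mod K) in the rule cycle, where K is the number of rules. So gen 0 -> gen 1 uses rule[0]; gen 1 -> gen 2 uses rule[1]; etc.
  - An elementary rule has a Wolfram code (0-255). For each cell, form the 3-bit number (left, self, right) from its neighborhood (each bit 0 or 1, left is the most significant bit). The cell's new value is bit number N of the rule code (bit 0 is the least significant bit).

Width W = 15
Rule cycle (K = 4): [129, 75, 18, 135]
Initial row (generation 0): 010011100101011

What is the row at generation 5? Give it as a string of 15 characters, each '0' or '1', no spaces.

Gen 0: 010011100101011
Gen 1 (rule 129): 000001000000000
Gen 2 (rule 75): 111110011111111
Gen 3 (rule 18): 000001100000000
Gen 4 (rule 135): 111110001111111
Gen 5 (rule 129): 011100100111110

Answer: 011100100111110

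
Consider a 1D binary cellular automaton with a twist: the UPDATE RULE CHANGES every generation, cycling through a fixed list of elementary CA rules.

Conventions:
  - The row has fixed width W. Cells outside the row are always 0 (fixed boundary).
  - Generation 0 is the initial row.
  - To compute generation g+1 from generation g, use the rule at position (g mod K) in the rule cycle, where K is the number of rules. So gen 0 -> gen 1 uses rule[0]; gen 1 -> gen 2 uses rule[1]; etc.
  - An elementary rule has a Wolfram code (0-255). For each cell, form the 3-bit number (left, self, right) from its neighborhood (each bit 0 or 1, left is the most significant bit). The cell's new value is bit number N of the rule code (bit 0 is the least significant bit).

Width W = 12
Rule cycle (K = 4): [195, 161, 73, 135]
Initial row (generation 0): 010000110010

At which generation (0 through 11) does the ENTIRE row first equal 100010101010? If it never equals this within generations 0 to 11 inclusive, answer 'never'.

Answer: never

Derivation:
Gen 0: 010000110010
Gen 1 (rule 195): 100111010100
Gen 2 (rule 161): 000010101001
Gen 3 (rule 73): 111000000000
Gen 4 (rule 135): 010011111111
Gen 5 (rule 195): 100101111111
Gen 6 (rule 161): 000010111110
Gen 7 (rule 73): 111000100010
Gen 8 (rule 135): 010011101110
Gen 9 (rule 195): 100101100110
Gen 10 (rule 161): 000010000000
Gen 11 (rule 73): 111000111111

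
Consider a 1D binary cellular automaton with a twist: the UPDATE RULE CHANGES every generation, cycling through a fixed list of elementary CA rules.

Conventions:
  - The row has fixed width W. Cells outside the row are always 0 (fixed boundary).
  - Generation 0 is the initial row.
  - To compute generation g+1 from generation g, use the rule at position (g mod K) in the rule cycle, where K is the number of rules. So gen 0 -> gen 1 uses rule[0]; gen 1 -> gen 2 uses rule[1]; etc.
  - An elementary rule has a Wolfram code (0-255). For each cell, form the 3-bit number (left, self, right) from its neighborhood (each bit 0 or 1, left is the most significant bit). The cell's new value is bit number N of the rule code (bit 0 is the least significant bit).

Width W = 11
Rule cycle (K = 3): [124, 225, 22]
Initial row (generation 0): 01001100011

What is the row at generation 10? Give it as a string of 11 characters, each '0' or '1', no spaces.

Answer: 01101111001

Derivation:
Gen 0: 01001100011
Gen 1 (rule 124): 01101110011
Gen 2 (rule 225): 00110110001
Gen 3 (rule 22): 01000001011
Gen 4 (rule 124): 01100001111
Gen 5 (rule 225): 00101100111
Gen 6 (rule 22): 01100011000
Gen 7 (rule 124): 01110011100
Gen 8 (rule 225): 00110001101
Gen 9 (rule 22): 01001010001
Gen 10 (rule 124): 01101111001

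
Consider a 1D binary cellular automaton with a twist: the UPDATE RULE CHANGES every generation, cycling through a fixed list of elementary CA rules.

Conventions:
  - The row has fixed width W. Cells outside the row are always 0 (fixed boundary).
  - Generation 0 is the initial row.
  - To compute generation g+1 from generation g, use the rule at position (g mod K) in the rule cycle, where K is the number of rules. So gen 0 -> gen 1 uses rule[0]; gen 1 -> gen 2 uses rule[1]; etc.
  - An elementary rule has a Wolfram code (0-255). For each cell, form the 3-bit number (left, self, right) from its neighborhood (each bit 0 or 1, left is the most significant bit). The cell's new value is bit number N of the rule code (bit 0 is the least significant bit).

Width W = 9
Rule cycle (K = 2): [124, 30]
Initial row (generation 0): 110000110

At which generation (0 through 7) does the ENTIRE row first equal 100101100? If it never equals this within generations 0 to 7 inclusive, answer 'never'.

Answer: 2

Derivation:
Gen 0: 110000110
Gen 1 (rule 124): 111000111
Gen 2 (rule 30): 100101100
Gen 3 (rule 124): 110111110
Gen 4 (rule 30): 100100001
Gen 5 (rule 124): 110110001
Gen 6 (rule 30): 100101011
Gen 7 (rule 124): 110111111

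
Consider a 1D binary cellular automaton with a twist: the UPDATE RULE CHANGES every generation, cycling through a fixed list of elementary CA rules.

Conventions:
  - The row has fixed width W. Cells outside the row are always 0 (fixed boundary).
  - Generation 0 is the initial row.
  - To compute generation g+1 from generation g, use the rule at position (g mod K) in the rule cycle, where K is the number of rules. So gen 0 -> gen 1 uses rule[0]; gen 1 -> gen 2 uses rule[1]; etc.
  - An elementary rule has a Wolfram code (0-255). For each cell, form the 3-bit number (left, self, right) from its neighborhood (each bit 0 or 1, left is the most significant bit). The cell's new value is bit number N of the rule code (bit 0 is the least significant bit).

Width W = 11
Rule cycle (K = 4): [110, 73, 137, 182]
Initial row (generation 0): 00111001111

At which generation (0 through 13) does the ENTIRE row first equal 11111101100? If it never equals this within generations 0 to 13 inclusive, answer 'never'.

Answer: never

Derivation:
Gen 0: 00111001111
Gen 1 (rule 110): 01101011001
Gen 2 (rule 73): 01100011000
Gen 3 (rule 137): 01001010011
Gen 4 (rule 182): 11111111100
Gen 5 (rule 110): 10000000100
Gen 6 (rule 73): 00111110001
Gen 7 (rule 137): 10111100100
Gen 8 (rule 182): 11011011110
Gen 9 (rule 110): 11111110010
Gen 10 (rule 73): 10000010000
Gen 11 (rule 137): 00111000111
Gen 12 (rule 182): 01010101010
Gen 13 (rule 110): 11111111110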